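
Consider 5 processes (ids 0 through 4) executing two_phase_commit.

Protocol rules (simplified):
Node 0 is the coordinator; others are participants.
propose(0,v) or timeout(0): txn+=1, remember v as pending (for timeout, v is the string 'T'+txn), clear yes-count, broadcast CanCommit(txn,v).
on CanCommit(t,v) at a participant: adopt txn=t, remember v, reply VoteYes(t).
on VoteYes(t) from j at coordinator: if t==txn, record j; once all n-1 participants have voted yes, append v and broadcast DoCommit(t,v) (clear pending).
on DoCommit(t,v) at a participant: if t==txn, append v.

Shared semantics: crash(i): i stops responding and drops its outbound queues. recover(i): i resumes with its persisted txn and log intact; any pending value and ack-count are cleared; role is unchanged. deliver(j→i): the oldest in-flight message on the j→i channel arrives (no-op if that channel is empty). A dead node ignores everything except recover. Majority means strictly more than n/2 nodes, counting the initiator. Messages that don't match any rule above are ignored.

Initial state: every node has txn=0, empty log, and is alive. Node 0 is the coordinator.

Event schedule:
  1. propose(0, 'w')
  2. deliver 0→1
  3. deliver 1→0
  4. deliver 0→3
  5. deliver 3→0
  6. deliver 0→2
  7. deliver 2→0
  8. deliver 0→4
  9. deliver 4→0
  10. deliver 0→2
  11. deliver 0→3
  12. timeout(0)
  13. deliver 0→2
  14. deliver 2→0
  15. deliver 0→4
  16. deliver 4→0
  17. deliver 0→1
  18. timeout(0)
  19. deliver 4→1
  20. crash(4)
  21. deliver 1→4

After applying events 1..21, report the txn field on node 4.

1

[1] propose(0,'w') → N0(coor t1 [-])
[2] deliver 0→1 → N1(part t1 [-])
[3] deliver 1→0 → ∅
[4] deliver 0→3 → N3(part t1 [-])
[5] deliver 3→0 → ∅
[6] deliver 0→2 → N2(part t1 [-])
[7] deliver 2→0 → ∅
[8] deliver 0→4 → N4(part t1 [-])
[9] deliver 4→0 → N0(coor t1 [w])
[10] deliver 0→2 → N2(part t1 [w])
[11] deliver 0→3 → N3(part t1 [w])
[12] timeout(0) → N0(coor t2 [w])
[13] deliver 0→2 → N2(part t2 [w])
[14] deliver 2→0 → ∅
[15] deliver 0→4 → N4(part t1 [w])
[16] deliver 4→0 → ∅
[17] deliver 0→1 → N1(part t1 [w])
[18] timeout(0) → N0(coor t3 [w])
[19] deliver 4→1 → ∅
[20] crash(4) → N4(✗part t1 [w])
[21] deliver 1→4 → ∅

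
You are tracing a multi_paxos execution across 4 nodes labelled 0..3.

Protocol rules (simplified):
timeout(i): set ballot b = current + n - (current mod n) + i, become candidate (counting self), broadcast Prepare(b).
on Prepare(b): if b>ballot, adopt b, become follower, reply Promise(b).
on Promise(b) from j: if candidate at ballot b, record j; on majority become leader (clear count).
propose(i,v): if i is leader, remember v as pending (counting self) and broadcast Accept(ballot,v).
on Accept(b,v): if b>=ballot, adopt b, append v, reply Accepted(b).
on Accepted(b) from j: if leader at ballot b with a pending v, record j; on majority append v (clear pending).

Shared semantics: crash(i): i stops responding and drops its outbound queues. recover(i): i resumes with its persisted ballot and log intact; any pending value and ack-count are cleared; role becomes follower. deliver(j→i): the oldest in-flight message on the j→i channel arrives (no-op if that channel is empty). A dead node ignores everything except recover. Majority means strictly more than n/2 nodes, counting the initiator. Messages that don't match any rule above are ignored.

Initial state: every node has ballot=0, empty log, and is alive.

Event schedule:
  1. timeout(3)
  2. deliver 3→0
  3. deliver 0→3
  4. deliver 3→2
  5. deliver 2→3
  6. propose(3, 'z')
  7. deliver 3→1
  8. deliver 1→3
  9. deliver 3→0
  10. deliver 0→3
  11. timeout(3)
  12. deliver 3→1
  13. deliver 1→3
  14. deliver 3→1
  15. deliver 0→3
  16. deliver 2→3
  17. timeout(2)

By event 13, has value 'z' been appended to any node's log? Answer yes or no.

after 1 — timeout(3): n3:cand/b7/[-]
after 2 — deliver 3→0: n0:foll/b7/[-]
after 3 — deliver 0→3: ·
after 4 — deliver 3→2: n2:foll/b7/[-]
after 5 — deliver 2→3: n3:lead/b7/[-]
after 6 — propose(3,'z'): ·
after 7 — deliver 3→1: n1:foll/b7/[-]
after 8 — deliver 1→3: ·
after 9 — deliver 3→0: n0:foll/b7/[z]
after 10 — deliver 0→3: ·
after 11 — timeout(3): n3:cand/b11/[-]
after 12 — deliver 3→1: n1:foll/b7/[z]
after 13 — deliver 1→3: ·

yes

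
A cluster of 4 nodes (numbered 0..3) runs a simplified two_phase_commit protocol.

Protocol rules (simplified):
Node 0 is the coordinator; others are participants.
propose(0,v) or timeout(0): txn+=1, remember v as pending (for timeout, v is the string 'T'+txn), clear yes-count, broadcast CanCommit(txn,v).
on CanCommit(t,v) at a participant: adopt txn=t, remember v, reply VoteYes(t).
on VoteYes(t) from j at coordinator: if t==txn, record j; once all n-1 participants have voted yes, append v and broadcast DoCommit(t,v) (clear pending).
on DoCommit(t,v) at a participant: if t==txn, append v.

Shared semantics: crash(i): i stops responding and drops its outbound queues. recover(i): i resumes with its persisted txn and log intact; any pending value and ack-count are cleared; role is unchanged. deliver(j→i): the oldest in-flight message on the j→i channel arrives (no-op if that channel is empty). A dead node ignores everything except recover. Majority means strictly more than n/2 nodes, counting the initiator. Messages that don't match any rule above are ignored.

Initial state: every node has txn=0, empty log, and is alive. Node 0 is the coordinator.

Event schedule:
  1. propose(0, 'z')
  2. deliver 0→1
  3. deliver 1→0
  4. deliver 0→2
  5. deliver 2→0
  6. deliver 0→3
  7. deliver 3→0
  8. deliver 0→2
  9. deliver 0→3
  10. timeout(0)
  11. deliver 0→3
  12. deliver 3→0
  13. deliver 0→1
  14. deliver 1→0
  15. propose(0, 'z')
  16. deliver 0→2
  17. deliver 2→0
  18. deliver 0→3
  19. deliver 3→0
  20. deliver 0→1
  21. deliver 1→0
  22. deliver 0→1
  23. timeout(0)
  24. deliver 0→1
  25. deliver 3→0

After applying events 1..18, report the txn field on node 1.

[1] propose(0,'z') → N0(coor t1 [-])
[2] deliver 0→1 → N1(part t1 [-])
[3] deliver 1→0 → ∅
[4] deliver 0→2 → N2(part t1 [-])
[5] deliver 2→0 → ∅
[6] deliver 0→3 → N3(part t1 [-])
[7] deliver 3→0 → N0(coor t1 [z])
[8] deliver 0→2 → N2(part t1 [z])
[9] deliver 0→3 → N3(part t1 [z])
[10] timeout(0) → N0(coor t2 [z])
[11] deliver 0→3 → N3(part t2 [z])
[12] deliver 3→0 → ∅
[13] deliver 0→1 → N1(part t1 [z])
[14] deliver 1→0 → ∅
[15] propose(0,'z') → N0(coor t3 [z])
[16] deliver 0→2 → N2(part t2 [z])
[17] deliver 2→0 → ∅
[18] deliver 0→3 → N3(part t3 [z])

1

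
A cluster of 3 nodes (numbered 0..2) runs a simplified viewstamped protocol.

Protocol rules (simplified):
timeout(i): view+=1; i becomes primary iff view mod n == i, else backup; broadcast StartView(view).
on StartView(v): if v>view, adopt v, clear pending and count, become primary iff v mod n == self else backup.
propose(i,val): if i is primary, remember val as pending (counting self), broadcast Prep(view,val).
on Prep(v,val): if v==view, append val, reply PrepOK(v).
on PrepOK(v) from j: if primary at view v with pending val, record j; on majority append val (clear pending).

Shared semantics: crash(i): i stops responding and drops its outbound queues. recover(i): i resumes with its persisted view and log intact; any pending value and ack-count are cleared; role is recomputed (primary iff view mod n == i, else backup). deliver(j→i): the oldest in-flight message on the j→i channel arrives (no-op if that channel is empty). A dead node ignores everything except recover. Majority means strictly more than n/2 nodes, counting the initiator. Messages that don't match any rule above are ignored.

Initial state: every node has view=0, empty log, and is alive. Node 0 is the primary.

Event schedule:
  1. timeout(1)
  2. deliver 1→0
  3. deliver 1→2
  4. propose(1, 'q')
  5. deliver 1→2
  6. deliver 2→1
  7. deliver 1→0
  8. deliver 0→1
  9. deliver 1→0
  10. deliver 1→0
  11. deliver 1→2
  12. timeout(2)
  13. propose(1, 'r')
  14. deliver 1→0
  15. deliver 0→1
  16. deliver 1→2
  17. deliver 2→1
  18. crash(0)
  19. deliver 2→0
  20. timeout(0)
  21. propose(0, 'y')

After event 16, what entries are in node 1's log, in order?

q,r

1. timeout(1):  <1:prim v1 ->
2. deliver 1→0:  <0:back v1 ->
3. deliver 1→2:  <2:back v1 ->
4. propose(1,'q'):  nop
5. deliver 1→2:  <2:back v1 q>
6. deliver 2→1:  <1:prim v1 q>
7. deliver 1→0:  <0:back v1 q>
8. deliver 0→1:  nop
9. deliver 1→0:  nop
10. deliver 1→0:  nop
11. deliver 1→2:  nop
12. timeout(2):  <2:prim v2 q>
13. propose(1,'r'):  nop
14. deliver 1→0:  <0:back v1 q,r>
15. deliver 0→1:  <1:prim v1 q,r>
16. deliver 1→2:  nop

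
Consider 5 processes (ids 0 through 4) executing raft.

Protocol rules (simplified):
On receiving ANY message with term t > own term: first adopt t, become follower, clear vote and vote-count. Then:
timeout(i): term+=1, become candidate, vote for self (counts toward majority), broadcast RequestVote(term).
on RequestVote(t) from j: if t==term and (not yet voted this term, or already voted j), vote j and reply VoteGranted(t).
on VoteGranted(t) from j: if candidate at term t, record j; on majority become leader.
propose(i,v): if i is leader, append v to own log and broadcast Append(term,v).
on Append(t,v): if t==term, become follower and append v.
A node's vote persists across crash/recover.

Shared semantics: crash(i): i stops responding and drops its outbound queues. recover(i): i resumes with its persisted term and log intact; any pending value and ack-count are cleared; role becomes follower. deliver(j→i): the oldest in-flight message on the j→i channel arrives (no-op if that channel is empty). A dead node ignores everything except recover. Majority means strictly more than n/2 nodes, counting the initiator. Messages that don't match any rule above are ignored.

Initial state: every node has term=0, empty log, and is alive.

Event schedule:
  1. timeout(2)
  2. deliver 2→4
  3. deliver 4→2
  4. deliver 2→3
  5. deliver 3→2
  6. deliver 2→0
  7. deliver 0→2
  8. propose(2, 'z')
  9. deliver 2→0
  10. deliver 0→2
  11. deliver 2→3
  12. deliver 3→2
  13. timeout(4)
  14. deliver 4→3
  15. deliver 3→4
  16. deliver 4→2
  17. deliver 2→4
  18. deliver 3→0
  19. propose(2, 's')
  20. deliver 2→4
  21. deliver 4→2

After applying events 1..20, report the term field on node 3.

after 1 — timeout(2): n2:cand/t1/[-]
after 2 — deliver 2→4: n4:foll/t1/[-]
after 3 — deliver 4→2: ·
after 4 — deliver 2→3: n3:foll/t1/[-]
after 5 — deliver 3→2: n2:lead/t1/[-]
after 6 — deliver 2→0: n0:foll/t1/[-]
after 7 — deliver 0→2: ·
after 8 — propose(2,'z'): n2:lead/t1/[z]
after 9 — deliver 2→0: n0:foll/t1/[z]
after 10 — deliver 0→2: ·
after 11 — deliver 2→3: n3:foll/t1/[z]
after 12 — deliver 3→2: ·
after 13 — timeout(4): n4:cand/t2/[-]
after 14 — deliver 4→3: n3:foll/t2/[z]
after 15 — deliver 3→4: ·
after 16 — deliver 4→2: n2:foll/t2/[z]
after 17 — deliver 2→4: ·
after 18 — deliver 3→0: ·
after 19 — propose(2,'s'): ·
after 20 — deliver 2→4: n4:lead/t2/[-]

2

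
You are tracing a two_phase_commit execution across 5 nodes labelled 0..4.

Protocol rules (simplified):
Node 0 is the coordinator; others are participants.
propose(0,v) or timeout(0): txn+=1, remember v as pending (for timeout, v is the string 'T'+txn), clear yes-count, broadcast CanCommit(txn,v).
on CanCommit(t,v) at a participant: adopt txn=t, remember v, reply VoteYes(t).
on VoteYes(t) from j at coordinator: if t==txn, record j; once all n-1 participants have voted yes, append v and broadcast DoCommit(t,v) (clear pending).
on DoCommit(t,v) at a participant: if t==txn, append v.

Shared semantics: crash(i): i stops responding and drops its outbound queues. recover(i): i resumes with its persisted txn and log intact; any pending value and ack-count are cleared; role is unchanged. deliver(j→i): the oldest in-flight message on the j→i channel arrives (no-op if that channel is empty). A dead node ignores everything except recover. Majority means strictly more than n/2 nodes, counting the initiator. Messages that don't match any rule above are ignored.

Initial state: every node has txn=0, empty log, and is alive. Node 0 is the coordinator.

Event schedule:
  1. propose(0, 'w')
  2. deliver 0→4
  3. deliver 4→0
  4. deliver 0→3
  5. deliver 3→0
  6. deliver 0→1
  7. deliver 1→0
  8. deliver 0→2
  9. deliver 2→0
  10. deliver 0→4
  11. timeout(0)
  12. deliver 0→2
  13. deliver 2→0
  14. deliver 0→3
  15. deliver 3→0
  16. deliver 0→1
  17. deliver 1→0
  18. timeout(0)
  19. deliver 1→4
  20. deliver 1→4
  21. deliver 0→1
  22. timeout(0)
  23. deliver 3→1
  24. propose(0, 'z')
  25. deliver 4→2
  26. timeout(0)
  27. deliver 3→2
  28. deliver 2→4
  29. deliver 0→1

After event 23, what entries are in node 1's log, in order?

w

[1] propose(0,'w') → N0(coor t1 [-])
[2] deliver 0→4 → N4(part t1 [-])
[3] deliver 4→0 → ∅
[4] deliver 0→3 → N3(part t1 [-])
[5] deliver 3→0 → ∅
[6] deliver 0→1 → N1(part t1 [-])
[7] deliver 1→0 → ∅
[8] deliver 0→2 → N2(part t1 [-])
[9] deliver 2→0 → N0(coor t1 [w])
[10] deliver 0→4 → N4(part t1 [w])
[11] timeout(0) → N0(coor t2 [w])
[12] deliver 0→2 → N2(part t1 [w])
[13] deliver 2→0 → ∅
[14] deliver 0→3 → N3(part t1 [w])
[15] deliver 3→0 → ∅
[16] deliver 0→1 → N1(part t1 [w])
[17] deliver 1→0 → ∅
[18] timeout(0) → N0(coor t3 [w])
[19] deliver 1→4 → ∅
[20] deliver 1→4 → ∅
[21] deliver 0→1 → N1(part t2 [w])
[22] timeout(0) → N0(coor t4 [w])
[23] deliver 3→1 → ∅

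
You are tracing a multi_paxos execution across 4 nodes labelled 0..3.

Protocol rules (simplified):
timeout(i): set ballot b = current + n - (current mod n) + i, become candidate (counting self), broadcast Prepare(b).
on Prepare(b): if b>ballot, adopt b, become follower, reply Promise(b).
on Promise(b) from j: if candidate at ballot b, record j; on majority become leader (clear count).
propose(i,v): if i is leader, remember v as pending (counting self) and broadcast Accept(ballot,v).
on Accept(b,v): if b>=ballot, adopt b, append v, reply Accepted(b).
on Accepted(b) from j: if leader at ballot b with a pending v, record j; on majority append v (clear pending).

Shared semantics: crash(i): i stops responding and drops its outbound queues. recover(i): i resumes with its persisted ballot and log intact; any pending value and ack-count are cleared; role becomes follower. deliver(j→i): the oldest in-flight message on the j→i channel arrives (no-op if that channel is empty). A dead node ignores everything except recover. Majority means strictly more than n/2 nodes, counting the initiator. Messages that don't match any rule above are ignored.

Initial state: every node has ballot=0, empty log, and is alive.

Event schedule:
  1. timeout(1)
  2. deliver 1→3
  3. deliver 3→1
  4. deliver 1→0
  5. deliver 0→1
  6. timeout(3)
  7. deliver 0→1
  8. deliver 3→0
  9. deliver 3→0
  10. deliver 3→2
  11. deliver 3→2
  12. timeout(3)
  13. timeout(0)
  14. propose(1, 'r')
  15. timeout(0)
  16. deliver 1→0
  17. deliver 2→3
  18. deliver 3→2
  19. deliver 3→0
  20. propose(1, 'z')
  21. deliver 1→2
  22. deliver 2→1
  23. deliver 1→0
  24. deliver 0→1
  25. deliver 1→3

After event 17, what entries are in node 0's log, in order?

empty

1. timeout(1):  <1:cand b5 ->
2. deliver 1→3:  <3:foll b5 ->
3. deliver 3→1:  nop
4. deliver 1→0:  <0:foll b5 ->
5. deliver 0→1:  <1:lead b5 ->
6. timeout(3):  <3:cand b11 ->
7. deliver 0→1:  nop
8. deliver 3→0:  <0:foll b11 ->
9. deliver 3→0:  nop
10. deliver 3→2:  <2:foll b11 ->
11. deliver 3→2:  nop
12. timeout(3):  <3:cand b15 ->
13. timeout(0):  <0:cand b12 ->
14. propose(1,'r'):  nop
15. timeout(0):  <0:cand b16 ->
16. deliver 1→0:  nop
17. deliver 2→3:  nop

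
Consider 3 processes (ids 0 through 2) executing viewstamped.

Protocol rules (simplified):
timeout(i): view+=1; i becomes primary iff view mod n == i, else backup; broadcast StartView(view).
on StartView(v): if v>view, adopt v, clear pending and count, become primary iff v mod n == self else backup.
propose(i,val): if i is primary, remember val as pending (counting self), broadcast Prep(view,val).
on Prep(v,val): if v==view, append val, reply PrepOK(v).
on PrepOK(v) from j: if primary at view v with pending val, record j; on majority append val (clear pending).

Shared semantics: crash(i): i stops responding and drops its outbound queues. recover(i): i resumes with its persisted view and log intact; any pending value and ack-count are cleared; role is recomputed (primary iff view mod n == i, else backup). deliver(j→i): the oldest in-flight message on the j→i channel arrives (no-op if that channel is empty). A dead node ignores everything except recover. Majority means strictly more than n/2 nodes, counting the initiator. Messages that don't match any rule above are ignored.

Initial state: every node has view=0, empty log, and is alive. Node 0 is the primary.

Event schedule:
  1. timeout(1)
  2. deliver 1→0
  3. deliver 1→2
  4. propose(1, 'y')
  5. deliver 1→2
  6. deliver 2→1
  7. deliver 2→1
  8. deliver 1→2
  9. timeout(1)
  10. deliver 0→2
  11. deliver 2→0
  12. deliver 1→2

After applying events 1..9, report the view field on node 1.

2

[1] timeout(1) → N1(prim v1 [-])
[2] deliver 1→0 → N0(back v1 [-])
[3] deliver 1→2 → N2(back v1 [-])
[4] propose(1,'y') → ∅
[5] deliver 1→2 → N2(back v1 [y])
[6] deliver 2→1 → N1(prim v1 [y])
[7] deliver 2→1 → ∅
[8] deliver 1→2 → ∅
[9] timeout(1) → N1(back v2 [y])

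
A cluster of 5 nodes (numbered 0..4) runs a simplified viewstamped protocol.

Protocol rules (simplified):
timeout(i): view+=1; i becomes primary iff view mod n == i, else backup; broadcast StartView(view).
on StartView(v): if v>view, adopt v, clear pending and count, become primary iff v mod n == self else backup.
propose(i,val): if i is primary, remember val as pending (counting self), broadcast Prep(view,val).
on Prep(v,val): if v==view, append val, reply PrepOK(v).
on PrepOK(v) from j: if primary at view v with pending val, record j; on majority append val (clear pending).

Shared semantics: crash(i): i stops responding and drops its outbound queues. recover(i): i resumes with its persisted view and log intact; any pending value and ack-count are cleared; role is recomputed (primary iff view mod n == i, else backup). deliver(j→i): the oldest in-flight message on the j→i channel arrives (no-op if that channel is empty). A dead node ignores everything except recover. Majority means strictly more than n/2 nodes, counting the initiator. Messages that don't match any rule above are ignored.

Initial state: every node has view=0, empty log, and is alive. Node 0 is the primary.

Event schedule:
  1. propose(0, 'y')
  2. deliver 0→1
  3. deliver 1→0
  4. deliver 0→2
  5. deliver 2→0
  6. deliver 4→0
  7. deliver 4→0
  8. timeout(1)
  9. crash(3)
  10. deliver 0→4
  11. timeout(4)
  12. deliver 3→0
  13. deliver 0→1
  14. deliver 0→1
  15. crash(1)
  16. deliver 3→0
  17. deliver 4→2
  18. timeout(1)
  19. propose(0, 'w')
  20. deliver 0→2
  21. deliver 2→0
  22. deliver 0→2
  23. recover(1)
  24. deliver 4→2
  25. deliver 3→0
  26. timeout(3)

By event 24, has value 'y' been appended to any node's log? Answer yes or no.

yes

[1] propose(0,'y') → ∅
[2] deliver 0→1 → N1(back v0 [y])
[3] deliver 1→0 → ∅
[4] deliver 0→2 → N2(back v0 [y])
[5] deliver 2→0 → N0(prim v0 [y])
[6] deliver 4→0 → ∅
[7] deliver 4→0 → ∅
[8] timeout(1) → N1(prim v1 [y])
[9] crash(3) → N3(✗back v0 [-])
[10] deliver 0→4 → N4(back v0 [y])
[11] timeout(4) → N4(back v1 [y])
[12] deliver 3→0 → ∅
[13] deliver 0→1 → ∅
[14] deliver 0→1 → ∅
[15] crash(1) → N1(✗prim v1 [y])
[16] deliver 3→0 → ∅
[17] deliver 4→2 → N2(back v1 [y])
[18] timeout(1) → ∅
[19] propose(0,'w') → ∅
[20] deliver 0→2 → ∅
[21] deliver 2→0 → ∅
[22] deliver 0→2 → ∅
[23] recover(1) → N1(prim v1 [y])
[24] deliver 4→2 → ∅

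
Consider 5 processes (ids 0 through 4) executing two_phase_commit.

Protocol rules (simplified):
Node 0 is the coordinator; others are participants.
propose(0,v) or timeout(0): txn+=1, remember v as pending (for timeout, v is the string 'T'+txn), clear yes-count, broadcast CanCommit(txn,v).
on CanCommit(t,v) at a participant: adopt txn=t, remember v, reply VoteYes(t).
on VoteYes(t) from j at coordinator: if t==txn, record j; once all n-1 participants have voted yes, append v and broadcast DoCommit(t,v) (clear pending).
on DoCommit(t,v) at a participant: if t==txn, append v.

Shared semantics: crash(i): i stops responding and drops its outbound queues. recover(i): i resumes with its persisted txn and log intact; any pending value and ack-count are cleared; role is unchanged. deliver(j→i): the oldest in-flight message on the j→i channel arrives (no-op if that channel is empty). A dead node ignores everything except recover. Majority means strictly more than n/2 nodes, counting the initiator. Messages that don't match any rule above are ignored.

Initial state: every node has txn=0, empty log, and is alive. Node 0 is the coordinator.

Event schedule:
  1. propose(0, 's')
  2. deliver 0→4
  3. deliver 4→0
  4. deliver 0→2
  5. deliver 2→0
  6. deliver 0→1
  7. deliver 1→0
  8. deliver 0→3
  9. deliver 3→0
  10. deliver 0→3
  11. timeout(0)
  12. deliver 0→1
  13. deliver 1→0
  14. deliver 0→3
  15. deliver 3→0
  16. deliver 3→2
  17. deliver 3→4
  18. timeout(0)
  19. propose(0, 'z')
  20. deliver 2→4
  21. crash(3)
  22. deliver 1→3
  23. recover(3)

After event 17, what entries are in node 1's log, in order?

s

1. propose(0,'s'):  <0:coor t1 ->
2. deliver 0→4:  <4:part t1 ->
3. deliver 4→0:  nop
4. deliver 0→2:  <2:part t1 ->
5. deliver 2→0:  nop
6. deliver 0→1:  <1:part t1 ->
7. deliver 1→0:  nop
8. deliver 0→3:  <3:part t1 ->
9. deliver 3→0:  <0:coor t1 s>
10. deliver 0→3:  <3:part t1 s>
11. timeout(0):  <0:coor t2 s>
12. deliver 0→1:  <1:part t1 s>
13. deliver 1→0:  nop
14. deliver 0→3:  <3:part t2 s>
15. deliver 3→0:  nop
16. deliver 3→2:  nop
17. deliver 3→4:  nop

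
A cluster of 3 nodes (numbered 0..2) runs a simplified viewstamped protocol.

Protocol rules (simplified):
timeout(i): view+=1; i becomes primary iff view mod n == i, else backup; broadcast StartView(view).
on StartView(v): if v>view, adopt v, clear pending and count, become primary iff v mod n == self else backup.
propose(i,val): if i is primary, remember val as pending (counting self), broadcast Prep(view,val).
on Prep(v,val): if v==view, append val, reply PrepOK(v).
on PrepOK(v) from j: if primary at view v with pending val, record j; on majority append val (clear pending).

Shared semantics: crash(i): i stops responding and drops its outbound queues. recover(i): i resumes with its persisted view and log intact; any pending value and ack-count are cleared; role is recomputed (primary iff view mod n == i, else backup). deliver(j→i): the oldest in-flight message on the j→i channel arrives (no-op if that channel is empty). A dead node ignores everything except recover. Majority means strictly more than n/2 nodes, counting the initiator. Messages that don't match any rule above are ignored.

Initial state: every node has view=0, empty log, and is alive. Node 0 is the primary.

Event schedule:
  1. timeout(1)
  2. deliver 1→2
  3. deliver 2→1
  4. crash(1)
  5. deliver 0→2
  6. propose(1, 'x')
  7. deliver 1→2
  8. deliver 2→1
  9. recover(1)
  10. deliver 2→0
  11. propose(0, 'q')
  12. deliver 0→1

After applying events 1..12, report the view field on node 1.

after 1 — timeout(1): n1:prim/v1/[-]
after 2 — deliver 1→2: n2:back/v1/[-]
after 3 — deliver 2→1: ·
after 4 — crash(1): n1:✗prim/v1/[-]
after 5 — deliver 0→2: ·
after 6 — propose(1,'x'): ·
after 7 — deliver 1→2: ·
after 8 — deliver 2→1: ·
after 9 — recover(1): n1:prim/v1/[-]
after 10 — deliver 2→0: ·
after 11 — propose(0,'q'): ·
after 12 — deliver 0→1: ·

1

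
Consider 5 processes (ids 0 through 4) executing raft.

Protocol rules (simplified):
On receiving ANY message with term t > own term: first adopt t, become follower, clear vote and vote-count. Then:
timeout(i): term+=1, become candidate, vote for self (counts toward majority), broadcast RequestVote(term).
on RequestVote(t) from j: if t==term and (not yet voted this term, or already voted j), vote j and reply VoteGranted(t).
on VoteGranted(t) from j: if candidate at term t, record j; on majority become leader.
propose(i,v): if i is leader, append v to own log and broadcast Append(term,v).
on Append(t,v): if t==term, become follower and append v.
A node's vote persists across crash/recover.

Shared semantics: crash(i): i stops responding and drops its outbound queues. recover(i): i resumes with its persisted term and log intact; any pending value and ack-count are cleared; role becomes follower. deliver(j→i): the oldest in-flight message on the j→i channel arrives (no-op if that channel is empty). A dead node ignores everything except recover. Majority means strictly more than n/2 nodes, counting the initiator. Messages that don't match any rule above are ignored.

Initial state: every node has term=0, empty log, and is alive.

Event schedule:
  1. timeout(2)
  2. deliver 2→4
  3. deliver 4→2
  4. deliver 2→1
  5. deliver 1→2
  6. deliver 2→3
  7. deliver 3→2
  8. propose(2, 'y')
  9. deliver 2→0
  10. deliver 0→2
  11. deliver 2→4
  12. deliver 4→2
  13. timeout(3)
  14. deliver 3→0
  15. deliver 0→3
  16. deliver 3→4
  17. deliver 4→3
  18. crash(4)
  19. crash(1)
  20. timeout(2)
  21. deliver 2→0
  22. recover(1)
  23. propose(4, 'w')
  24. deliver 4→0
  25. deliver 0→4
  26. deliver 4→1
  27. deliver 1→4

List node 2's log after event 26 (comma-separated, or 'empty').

y

step 1 timeout(2): 2={cand,t=1,log=-}
step 2 deliver 2→4: 4={foll,t=1,log=-}
step 3 deliver 4→2: —
step 4 deliver 2→1: 1={foll,t=1,log=-}
step 5 deliver 1→2: 2={lead,t=1,log=-}
step 6 deliver 2→3: 3={foll,t=1,log=-}
step 7 deliver 3→2: —
step 8 propose(2,'y'): 2={lead,t=1,log=y}
step 9 deliver 2→0: 0={foll,t=1,log=-}
step 10 deliver 0→2: —
step 11 deliver 2→4: 4={foll,t=1,log=y}
step 12 deliver 4→2: —
step 13 timeout(3): 3={cand,t=2,log=-}
step 14 deliver 3→0: 0={foll,t=2,log=-}
step 15 deliver 0→3: —
step 16 deliver 3→4: 4={foll,t=2,log=y}
step 17 deliver 4→3: 3={lead,t=2,log=-}
step 18 crash(4): 4={✗foll,t=2,log=y}
step 19 crash(1): 1={✗foll,t=1,log=-}
step 20 timeout(2): 2={cand,t=2,log=y}
step 21 deliver 2→0: —
step 22 recover(1): 1={foll,t=1,log=-}
step 23 propose(4,'w'): —
step 24 deliver 4→0: —
step 25 deliver 0→4: —
step 26 deliver 4→1: —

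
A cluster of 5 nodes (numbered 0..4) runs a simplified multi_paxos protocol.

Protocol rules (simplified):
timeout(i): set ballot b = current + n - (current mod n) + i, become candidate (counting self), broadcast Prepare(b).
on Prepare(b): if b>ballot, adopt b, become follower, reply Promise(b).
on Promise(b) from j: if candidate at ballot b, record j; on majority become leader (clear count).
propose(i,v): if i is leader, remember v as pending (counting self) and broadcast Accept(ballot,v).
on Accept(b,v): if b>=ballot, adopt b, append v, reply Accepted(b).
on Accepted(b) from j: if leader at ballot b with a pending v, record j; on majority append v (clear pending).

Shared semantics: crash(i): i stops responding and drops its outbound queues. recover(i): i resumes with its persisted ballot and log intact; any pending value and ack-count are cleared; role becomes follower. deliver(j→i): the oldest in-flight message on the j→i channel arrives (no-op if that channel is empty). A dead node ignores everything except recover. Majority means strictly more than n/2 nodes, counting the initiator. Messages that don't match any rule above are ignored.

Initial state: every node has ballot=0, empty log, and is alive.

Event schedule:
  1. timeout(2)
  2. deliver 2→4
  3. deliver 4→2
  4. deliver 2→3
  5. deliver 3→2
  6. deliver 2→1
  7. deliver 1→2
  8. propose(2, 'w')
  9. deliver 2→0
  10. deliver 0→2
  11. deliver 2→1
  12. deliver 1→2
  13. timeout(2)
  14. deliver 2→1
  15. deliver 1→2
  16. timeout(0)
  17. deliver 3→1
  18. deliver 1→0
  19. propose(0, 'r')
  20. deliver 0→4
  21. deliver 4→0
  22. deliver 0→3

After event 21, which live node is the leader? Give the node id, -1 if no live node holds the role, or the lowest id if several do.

e1 timeout(2): 2[cand,b=7,-]
e2 deliver 2→4: 4[foll,b=7,-]
e3 deliver 4→2: ·
e4 deliver 2→3: 3[foll,b=7,-]
e5 deliver 3→2: 2[lead,b=7,-]
e6 deliver 2→1: 1[foll,b=7,-]
e7 deliver 1→2: ·
e8 propose(2,'w'): ·
e9 deliver 2→0: 0[foll,b=7,-]
e10 deliver 0→2: ·
e11 deliver 2→1: 1[foll,b=7,w]
e12 deliver 1→2: ·
e13 timeout(2): 2[cand,b=12,-]
e14 deliver 2→1: 1[foll,b=12,w]
e15 deliver 1→2: ·
e16 timeout(0): 0[cand,b=10,-]
e17 deliver 3→1: ·
e18 deliver 1→0: ·
e19 propose(0,'r'): ·
e20 deliver 0→4: 4[foll,b=10,-]
e21 deliver 4→0: ·

-1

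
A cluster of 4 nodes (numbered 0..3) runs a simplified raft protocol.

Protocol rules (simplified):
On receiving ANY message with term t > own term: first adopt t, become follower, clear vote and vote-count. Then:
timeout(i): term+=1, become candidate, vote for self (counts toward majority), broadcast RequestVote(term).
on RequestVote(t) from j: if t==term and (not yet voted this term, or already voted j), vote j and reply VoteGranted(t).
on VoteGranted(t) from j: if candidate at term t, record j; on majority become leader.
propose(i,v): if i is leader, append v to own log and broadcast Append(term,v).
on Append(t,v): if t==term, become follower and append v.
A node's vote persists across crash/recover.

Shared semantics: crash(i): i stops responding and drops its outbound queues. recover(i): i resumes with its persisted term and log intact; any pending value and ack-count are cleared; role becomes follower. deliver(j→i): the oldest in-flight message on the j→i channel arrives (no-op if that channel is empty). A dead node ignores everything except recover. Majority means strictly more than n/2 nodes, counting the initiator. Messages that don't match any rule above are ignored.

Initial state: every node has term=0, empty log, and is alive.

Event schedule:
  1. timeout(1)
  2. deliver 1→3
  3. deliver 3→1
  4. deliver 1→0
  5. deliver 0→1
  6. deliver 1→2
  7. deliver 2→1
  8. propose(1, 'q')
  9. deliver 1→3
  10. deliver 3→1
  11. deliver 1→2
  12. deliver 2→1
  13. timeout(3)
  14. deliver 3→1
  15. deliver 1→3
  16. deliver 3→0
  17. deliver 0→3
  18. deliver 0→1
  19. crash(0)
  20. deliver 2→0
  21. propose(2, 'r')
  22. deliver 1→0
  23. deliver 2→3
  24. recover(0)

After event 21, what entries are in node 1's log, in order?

e1 timeout(1): 1[cand,t=1,-]
e2 deliver 1→3: 3[foll,t=1,-]
e3 deliver 3→1: ·
e4 deliver 1→0: 0[foll,t=1,-]
e5 deliver 0→1: 1[lead,t=1,-]
e6 deliver 1→2: 2[foll,t=1,-]
e7 deliver 2→1: ·
e8 propose(1,'q'): 1[lead,t=1,q]
e9 deliver 1→3: 3[foll,t=1,q]
e10 deliver 3→1: ·
e11 deliver 1→2: 2[foll,t=1,q]
e12 deliver 2→1: ·
e13 timeout(3): 3[cand,t=2,q]
e14 deliver 3→1: 1[foll,t=2,q]
e15 deliver 1→3: ·
e16 deliver 3→0: 0[foll,t=2,-]
e17 deliver 0→3: 3[lead,t=2,q]
e18 deliver 0→1: ·
e19 crash(0): 0[✗foll,t=2,-]
e20 deliver 2→0: ·
e21 propose(2,'r'): ·

q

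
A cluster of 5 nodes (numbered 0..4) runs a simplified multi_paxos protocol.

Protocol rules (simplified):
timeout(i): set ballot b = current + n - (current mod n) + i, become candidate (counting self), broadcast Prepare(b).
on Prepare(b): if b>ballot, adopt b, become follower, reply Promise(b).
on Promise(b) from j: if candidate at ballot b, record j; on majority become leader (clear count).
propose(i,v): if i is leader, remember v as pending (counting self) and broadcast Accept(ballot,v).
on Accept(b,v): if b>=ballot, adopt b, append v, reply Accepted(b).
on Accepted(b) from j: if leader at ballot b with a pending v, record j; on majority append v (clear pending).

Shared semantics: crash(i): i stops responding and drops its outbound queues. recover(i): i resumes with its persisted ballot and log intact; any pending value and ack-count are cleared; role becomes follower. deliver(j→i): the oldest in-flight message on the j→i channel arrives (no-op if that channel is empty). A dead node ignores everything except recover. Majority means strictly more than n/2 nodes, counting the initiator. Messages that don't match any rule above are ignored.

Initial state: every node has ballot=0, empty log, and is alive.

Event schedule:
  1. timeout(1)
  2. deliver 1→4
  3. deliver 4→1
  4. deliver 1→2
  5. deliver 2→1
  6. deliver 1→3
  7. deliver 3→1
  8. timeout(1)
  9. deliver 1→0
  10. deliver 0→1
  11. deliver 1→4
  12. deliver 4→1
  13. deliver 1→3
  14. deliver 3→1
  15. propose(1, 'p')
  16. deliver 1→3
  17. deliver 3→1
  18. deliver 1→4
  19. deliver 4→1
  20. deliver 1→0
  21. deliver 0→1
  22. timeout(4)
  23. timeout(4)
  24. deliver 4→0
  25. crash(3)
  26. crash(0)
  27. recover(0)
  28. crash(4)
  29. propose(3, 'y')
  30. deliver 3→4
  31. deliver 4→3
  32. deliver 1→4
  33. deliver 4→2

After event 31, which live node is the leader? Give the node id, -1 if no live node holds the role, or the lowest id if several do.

[1] timeout(1) → N1(cand b6 [-])
[2] deliver 1→4 → N4(foll b6 [-])
[3] deliver 4→1 → ∅
[4] deliver 1→2 → N2(foll b6 [-])
[5] deliver 2→1 → N1(lead b6 [-])
[6] deliver 1→3 → N3(foll b6 [-])
[7] deliver 3→1 → ∅
[8] timeout(1) → N1(cand b11 [-])
[9] deliver 1→0 → N0(foll b6 [-])
[10] deliver 0→1 → ∅
[11] deliver 1→4 → N4(foll b11 [-])
[12] deliver 4→1 → ∅
[13] deliver 1→3 → N3(foll b11 [-])
[14] deliver 3→1 → N1(lead b11 [-])
[15] propose(1,'p') → ∅
[16] deliver 1→3 → N3(foll b11 [p])
[17] deliver 3→1 → ∅
[18] deliver 1→4 → N4(foll b11 [p])
[19] deliver 4→1 → N1(lead b11 [p])
[20] deliver 1→0 → N0(foll b11 [-])
[21] deliver 0→1 → ∅
[22] timeout(4) → N4(cand b19 [p])
[23] timeout(4) → N4(cand b24 [p])
[24] deliver 4→0 → N0(foll b19 [-])
[25] crash(3) → N3(✗foll b11 [p])
[26] crash(0) → N0(✗foll b19 [-])
[27] recover(0) → N0(foll b19 [-])
[28] crash(4) → N4(✗cand b24 [p])
[29] propose(3,'y') → ∅
[30] deliver 3→4 → ∅
[31] deliver 4→3 → ∅

1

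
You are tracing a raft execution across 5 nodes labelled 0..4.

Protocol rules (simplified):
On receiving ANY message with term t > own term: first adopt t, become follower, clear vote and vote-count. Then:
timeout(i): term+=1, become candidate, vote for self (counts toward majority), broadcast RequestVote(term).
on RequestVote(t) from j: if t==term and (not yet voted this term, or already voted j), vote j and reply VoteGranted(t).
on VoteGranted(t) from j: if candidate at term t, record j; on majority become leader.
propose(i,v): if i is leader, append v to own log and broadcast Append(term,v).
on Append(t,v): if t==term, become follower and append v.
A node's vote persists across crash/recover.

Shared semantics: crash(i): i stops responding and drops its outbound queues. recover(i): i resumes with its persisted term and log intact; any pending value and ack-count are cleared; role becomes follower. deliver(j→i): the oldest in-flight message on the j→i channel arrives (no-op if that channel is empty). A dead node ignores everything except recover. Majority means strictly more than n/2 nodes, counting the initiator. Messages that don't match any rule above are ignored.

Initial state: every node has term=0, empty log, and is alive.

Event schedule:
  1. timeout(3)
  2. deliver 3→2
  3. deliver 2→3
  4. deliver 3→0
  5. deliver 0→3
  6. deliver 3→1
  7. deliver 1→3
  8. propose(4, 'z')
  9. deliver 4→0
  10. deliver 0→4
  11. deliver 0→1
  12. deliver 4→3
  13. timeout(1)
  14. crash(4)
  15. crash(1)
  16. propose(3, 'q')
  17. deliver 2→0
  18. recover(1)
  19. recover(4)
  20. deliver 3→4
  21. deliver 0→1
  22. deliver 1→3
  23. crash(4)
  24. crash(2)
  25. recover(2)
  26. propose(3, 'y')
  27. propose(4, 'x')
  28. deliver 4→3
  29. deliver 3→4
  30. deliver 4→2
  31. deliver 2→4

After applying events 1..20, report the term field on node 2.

[1] timeout(3) → N3(cand t1 [-])
[2] deliver 3→2 → N2(foll t1 [-])
[3] deliver 2→3 → ∅
[4] deliver 3→0 → N0(foll t1 [-])
[5] deliver 0→3 → N3(lead t1 [-])
[6] deliver 3→1 → N1(foll t1 [-])
[7] deliver 1→3 → ∅
[8] propose(4,'z') → ∅
[9] deliver 4→0 → ∅
[10] deliver 0→4 → ∅
[11] deliver 0→1 → ∅
[12] deliver 4→3 → ∅
[13] timeout(1) → N1(cand t2 [-])
[14] crash(4) → N4(✗foll t0 [-])
[15] crash(1) → N1(✗cand t2 [-])
[16] propose(3,'q') → N3(lead t1 [q])
[17] deliver 2→0 → ∅
[18] recover(1) → N1(foll t2 [-])
[19] recover(4) → N4(foll t0 [-])
[20] deliver 3→4 → N4(foll t1 [-])

1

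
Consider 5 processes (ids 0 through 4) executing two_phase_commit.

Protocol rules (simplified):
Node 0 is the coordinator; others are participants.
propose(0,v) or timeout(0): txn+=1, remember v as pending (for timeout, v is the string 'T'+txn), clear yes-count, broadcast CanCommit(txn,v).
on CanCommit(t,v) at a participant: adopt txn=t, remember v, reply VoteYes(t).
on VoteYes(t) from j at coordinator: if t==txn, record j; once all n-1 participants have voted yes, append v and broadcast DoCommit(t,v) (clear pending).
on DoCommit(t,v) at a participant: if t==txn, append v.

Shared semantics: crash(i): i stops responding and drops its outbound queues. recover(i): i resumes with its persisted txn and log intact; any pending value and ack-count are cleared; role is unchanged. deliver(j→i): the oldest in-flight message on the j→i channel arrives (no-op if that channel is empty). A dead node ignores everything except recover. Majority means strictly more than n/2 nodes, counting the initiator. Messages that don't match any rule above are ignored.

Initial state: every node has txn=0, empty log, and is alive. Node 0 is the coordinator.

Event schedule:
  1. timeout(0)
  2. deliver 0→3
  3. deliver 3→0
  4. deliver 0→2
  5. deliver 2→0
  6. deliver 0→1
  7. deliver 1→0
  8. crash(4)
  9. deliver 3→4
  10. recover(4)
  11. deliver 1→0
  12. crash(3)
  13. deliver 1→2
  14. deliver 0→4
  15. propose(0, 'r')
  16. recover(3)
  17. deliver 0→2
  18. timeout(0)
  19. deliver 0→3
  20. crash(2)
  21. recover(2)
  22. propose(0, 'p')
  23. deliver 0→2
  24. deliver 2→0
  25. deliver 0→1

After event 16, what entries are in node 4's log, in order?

e1 timeout(0): 0[coor,t=1,-]
e2 deliver 0→3: 3[part,t=1,-]
e3 deliver 3→0: ·
e4 deliver 0→2: 2[part,t=1,-]
e5 deliver 2→0: ·
e6 deliver 0→1: 1[part,t=1,-]
e7 deliver 1→0: ·
e8 crash(4): 4[✗part,t=0,-]
e9 deliver 3→4: ·
e10 recover(4): 4[part,t=0,-]
e11 deliver 1→0: ·
e12 crash(3): 3[✗part,t=1,-]
e13 deliver 1→2: ·
e14 deliver 0→4: 4[part,t=1,-]
e15 propose(0,'r'): 0[coor,t=2,-]
e16 recover(3): 3[part,t=1,-]

empty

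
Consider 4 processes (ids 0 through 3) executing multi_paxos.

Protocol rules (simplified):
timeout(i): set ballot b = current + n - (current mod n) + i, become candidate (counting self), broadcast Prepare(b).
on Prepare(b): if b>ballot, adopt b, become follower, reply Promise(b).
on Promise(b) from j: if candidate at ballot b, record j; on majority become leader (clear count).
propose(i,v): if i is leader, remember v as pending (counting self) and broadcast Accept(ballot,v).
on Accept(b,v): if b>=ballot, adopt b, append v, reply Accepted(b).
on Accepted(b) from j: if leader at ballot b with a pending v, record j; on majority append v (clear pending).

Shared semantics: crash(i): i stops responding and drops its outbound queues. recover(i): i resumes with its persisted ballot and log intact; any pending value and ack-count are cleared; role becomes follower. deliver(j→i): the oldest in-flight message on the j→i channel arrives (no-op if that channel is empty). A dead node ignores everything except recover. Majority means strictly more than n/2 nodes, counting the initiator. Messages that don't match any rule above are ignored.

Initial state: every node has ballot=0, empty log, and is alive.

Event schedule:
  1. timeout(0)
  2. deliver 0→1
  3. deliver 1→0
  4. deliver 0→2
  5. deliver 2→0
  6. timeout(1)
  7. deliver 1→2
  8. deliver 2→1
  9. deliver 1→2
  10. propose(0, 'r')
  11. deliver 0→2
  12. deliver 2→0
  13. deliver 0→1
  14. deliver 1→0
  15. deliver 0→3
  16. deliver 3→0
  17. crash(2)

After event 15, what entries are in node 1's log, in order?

empty

e1 timeout(0): 0[cand,b=4,-]
e2 deliver 0→1: 1[foll,b=4,-]
e3 deliver 1→0: ·
e4 deliver 0→2: 2[foll,b=4,-]
e5 deliver 2→0: 0[lead,b=4,-]
e6 timeout(1): 1[cand,b=9,-]
e7 deliver 1→2: 2[foll,b=9,-]
e8 deliver 2→1: ·
e9 deliver 1→2: ·
e10 propose(0,'r'): ·
e11 deliver 0→2: ·
e12 deliver 2→0: ·
e13 deliver 0→1: ·
e14 deliver 1→0: 0[foll,b=9,-]
e15 deliver 0→3: 3[foll,b=4,-]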